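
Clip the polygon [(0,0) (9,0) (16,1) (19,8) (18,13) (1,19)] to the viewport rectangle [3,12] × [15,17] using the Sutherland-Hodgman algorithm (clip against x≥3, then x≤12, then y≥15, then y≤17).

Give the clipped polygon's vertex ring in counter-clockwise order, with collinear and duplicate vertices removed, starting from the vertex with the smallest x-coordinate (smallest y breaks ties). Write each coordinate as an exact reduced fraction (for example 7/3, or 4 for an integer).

Clipped polygon: [(3,15) (12,15) (12,257/17) (20/3,17) (3,17)]

1. After x ≥ 3: [(3,0) (9,0) (16,1) (19,8) (18,13) (3,311/17)]
2. After x ≤ 12: [(3,0) (9,0) (12,3/7) (12,257/17) (3,311/17)]
3. After y ≥ 15: [(3,15) (12,15) (12,257/17) (3,311/17)]
4. After y ≤ 17: [(3,17) (3,15) (12,15) (12,257/17) (20/3,17)]
5. Canonical ring: [(3,15) (12,15) (12,257/17) (20/3,17) (3,17)]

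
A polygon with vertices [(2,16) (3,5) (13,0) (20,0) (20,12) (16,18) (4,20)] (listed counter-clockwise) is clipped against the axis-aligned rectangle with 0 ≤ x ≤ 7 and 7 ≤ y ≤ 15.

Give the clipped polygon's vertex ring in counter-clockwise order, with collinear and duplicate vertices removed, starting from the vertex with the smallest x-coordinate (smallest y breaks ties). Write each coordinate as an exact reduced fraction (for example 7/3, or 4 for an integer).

Clipped polygon: [(23/11,15) (31/11,7) (7,7) (7,15)]

1. After x ≥ 0: [(2,16) (3,5) (13,0) (20,0) (20,12) (16,18) (4,20)]
2. After x ≤ 7: [(2,16) (3,5) (7,3) (7,39/2) (4,20)]
3. After y ≥ 7: [(2,16) (31/11,7) (7,7) (7,39/2) (4,20)]
4. After y ≤ 15: [(23/11,15) (31/11,7) (7,7) (7,15)]
5. Canonical ring: [(23/11,15) (31/11,7) (7,7) (7,15)]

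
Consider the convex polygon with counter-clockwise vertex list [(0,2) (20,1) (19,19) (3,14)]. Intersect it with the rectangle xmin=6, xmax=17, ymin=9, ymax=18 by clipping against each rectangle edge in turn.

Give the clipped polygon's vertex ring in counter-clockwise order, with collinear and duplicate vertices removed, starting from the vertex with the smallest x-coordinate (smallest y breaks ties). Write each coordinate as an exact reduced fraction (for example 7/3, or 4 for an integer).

1. After x ≥ 6: [(6,17/10) (20,1) (19,19) (6,239/16)]
2. After x ≤ 17: [(6,17/10) (17,23/20) (17,147/8) (6,239/16)]
3. After y ≥ 9: [(6,9) (17,9) (17,147/8) (6,239/16)]
4. After y ≤ 18: [(6,9) (17,9) (17,18) (79/5,18) (6,239/16)]
5. Canonical ring: [(6,9) (17,9) (17,18) (79/5,18) (6,239/16)]

Clipped polygon: [(6,9) (17,9) (17,18) (79/5,18) (6,239/16)]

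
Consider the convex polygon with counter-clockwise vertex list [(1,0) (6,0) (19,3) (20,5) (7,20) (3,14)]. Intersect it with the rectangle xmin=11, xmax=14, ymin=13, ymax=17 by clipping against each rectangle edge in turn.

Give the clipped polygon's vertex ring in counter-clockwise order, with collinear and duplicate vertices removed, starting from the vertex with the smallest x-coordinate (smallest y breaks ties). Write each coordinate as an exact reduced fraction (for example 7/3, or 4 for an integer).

1. After x ≥ 11: [(11,15/13) (19,3) (20,5) (11,200/13)]
2. After x ≤ 14: [(11,15/13) (14,24/13) (14,155/13) (11,200/13)]
3. After y ≥ 13: [(11,13) (196/15,13) (11,200/13)]
4. After y ≤ 17: [(11,13) (196/15,13) (11,200/13)]
5. Canonical ring: [(11,13) (196/15,13) (11,200/13)]

Clipped polygon: [(11,13) (196/15,13) (11,200/13)]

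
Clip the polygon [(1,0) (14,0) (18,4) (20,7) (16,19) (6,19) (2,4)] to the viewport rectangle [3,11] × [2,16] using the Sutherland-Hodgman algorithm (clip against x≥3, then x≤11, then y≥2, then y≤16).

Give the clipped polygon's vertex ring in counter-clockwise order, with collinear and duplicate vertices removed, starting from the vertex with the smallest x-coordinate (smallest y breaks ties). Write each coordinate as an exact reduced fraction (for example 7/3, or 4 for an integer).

1. After x ≥ 3: [(3,0) (14,0) (18,4) (20,7) (16,19) (6,19) (3,31/4)]
2. After x ≤ 11: [(3,0) (11,0) (11,19) (6,19) (3,31/4)]
3. After y ≥ 2: [(3,2) (11,2) (11,19) (6,19) (3,31/4)]
4. After y ≤ 16: [(3,2) (11,2) (11,16) (26/5,16) (3,31/4)]
5. Canonical ring: [(3,2) (11,2) (11,16) (26/5,16) (3,31/4)]

Clipped polygon: [(3,2) (11,2) (11,16) (26/5,16) (3,31/4)]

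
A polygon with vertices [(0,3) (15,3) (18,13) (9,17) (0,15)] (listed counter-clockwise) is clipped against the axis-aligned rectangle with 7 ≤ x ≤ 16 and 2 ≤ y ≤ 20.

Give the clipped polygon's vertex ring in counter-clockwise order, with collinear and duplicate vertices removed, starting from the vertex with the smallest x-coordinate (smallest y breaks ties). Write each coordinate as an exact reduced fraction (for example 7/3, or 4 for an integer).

1. After x ≥ 7: [(7,3) (15,3) (18,13) (9,17) (7,149/9)]
2. After x ≤ 16: [(7,3) (15,3) (16,19/3) (16,125/9) (9,17) (7,149/9)]
3. After y ≥ 2: [(7,3) (15,3) (16,19/3) (16,125/9) (9,17) (7,149/9)]
4. After y ≤ 20: [(7,3) (15,3) (16,19/3) (16,125/9) (9,17) (7,149/9)]
5. Canonical ring: [(7,3) (15,3) (16,19/3) (16,125/9) (9,17) (7,149/9)]

Clipped polygon: [(7,3) (15,3) (16,19/3) (16,125/9) (9,17) (7,149/9)]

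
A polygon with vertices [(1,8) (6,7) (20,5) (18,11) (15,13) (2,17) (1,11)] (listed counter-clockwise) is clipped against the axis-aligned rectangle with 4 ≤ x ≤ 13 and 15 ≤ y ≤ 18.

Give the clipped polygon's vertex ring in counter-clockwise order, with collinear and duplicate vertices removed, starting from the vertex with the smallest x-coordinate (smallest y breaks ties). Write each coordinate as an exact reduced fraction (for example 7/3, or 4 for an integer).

Clipped polygon: [(4,15) (17/2,15) (4,213/13)]

1. After x ≥ 4: [(4,37/5) (6,7) (20,5) (18,11) (15,13) (4,213/13)]
2. After x ≤ 13: [(4,37/5) (6,7) (13,6) (13,177/13) (4,213/13)]
3. After y ≥ 15: [(4,15) (17/2,15) (4,213/13)]
4. After y ≤ 18: [(4,15) (17/2,15) (4,213/13)]
5. Canonical ring: [(4,15) (17/2,15) (4,213/13)]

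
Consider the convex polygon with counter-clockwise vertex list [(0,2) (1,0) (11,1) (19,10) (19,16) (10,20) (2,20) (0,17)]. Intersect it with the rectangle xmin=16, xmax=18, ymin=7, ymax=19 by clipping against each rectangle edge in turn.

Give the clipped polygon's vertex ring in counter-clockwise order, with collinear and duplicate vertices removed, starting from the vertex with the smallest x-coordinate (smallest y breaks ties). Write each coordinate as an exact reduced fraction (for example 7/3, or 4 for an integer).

Clipped polygon: [(16,7) (49/3,7) (18,71/8) (18,148/9) (16,52/3)]

1. After x ≥ 16: [(16,53/8) (19,10) (19,16) (16,52/3)]
2. After x ≤ 18: [(16,53/8) (18,71/8) (18,148/9) (16,52/3)]
3. After y ≥ 7: [(16,7) (49/3,7) (18,71/8) (18,148/9) (16,52/3)]
4. After y ≤ 19: [(16,7) (49/3,7) (18,71/8) (18,148/9) (16,52/3)]
5. Canonical ring: [(16,7) (49/3,7) (18,71/8) (18,148/9) (16,52/3)]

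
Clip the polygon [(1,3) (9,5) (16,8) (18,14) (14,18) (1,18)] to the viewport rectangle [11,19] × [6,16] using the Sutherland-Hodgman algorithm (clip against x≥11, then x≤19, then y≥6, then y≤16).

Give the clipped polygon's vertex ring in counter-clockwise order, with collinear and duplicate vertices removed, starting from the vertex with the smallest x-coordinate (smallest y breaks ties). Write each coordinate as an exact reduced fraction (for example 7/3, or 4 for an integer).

1. After x ≥ 11: [(11,41/7) (16,8) (18,14) (14,18) (11,18)]
2. After x ≤ 19: [(11,41/7) (16,8) (18,14) (14,18) (11,18)]
3. After y ≥ 6: [(11,6) (34/3,6) (16,8) (18,14) (14,18) (11,18)]
4. After y ≤ 16: [(11,16) (11,6) (34/3,6) (16,8) (18,14) (16,16)]
5. Canonical ring: [(11,6) (34/3,6) (16,8) (18,14) (16,16) (11,16)]

Clipped polygon: [(11,6) (34/3,6) (16,8) (18,14) (16,16) (11,16)]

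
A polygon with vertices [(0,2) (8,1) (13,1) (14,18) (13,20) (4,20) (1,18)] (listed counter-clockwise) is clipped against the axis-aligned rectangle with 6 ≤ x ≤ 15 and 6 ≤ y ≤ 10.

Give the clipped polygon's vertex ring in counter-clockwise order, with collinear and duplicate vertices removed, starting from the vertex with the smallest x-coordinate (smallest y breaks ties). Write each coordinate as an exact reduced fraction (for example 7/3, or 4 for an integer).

Clipped polygon: [(6,6) (226/17,6) (230/17,10) (6,10)]

1. After x ≥ 6: [(6,5/4) (8,1) (13,1) (14,18) (13,20) (6,20)]
2. After x ≤ 15: [(6,5/4) (8,1) (13,1) (14,18) (13,20) (6,20)]
3. After y ≥ 6: [(6,6) (226/17,6) (14,18) (13,20) (6,20)]
4. After y ≤ 10: [(6,10) (6,6) (226/17,6) (230/17,10)]
5. Canonical ring: [(6,6) (226/17,6) (230/17,10) (6,10)]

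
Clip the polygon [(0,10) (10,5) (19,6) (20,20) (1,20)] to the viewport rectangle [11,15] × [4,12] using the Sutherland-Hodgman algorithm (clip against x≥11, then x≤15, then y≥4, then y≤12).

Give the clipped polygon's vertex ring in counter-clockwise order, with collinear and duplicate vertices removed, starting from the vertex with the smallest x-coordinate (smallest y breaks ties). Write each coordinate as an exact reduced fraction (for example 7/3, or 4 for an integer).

1. After x ≥ 11: [(11,46/9) (19,6) (20,20) (11,20)]
2. After x ≤ 15: [(11,46/9) (15,50/9) (15,20) (11,20)]
3. After y ≥ 4: [(11,46/9) (15,50/9) (15,20) (11,20)]
4. After y ≤ 12: [(11,12) (11,46/9) (15,50/9) (15,12)]
5. Canonical ring: [(11,46/9) (15,50/9) (15,12) (11,12)]

Clipped polygon: [(11,46/9) (15,50/9) (15,12) (11,12)]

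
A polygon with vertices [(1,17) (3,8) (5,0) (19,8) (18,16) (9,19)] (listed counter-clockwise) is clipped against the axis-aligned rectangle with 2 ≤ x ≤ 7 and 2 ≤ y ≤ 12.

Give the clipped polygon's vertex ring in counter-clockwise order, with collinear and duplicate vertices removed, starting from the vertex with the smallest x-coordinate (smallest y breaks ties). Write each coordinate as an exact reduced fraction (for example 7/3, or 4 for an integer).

Clipped polygon: [(19/9,12) (3,8) (9/2,2) (7,2) (7,12)]

1. After x ≥ 2: [(2,69/4) (2,25/2) (3,8) (5,0) (19,8) (18,16) (9,19)]
2. After x ≤ 7: [(7,37/2) (2,69/4) (2,25/2) (3,8) (5,0) (7,8/7)]
3. After y ≥ 2: [(7,2) (7,37/2) (2,69/4) (2,25/2) (3,8) (9/2,2)]
4. After y ≤ 12: [(7,2) (7,12) (19/9,12) (3,8) (9/2,2)]
5. Canonical ring: [(19/9,12) (3,8) (9/2,2) (7,2) (7,12)]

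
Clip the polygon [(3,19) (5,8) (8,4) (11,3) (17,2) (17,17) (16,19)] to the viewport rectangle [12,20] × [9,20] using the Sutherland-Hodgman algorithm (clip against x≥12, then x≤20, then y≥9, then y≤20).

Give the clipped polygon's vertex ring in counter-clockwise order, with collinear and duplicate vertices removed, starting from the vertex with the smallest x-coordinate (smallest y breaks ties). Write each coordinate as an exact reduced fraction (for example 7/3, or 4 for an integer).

1. After x ≥ 12: [(12,19) (12,17/6) (17,2) (17,17) (16,19)]
2. After x ≤ 20: [(12,19) (12,17/6) (17,2) (17,17) (16,19)]
3. After y ≥ 9: [(12,19) (12,9) (17,9) (17,17) (16,19)]
4. After y ≤ 20: [(12,19) (12,9) (17,9) (17,17) (16,19)]
5. Canonical ring: [(12,9) (17,9) (17,17) (16,19) (12,19)]

Clipped polygon: [(12,9) (17,9) (17,17) (16,19) (12,19)]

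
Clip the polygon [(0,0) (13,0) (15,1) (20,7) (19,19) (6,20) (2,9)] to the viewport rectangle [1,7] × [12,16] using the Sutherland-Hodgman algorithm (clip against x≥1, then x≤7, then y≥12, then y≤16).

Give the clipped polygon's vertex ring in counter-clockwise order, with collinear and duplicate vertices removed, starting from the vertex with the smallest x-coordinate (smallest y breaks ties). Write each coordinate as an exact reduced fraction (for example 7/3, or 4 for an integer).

1. After x ≥ 1: [(1,9/2) (1,0) (13,0) (15,1) (20,7) (19,19) (6,20) (2,9)]
2. After x ≤ 7: [(1,9/2) (1,0) (7,0) (7,259/13) (6,20) (2,9)]
3. After y ≥ 12: [(7,12) (7,259/13) (6,20) (34/11,12)]
4. After y ≤ 16: [(7,12) (7,16) (50/11,16) (34/11,12)]
5. Canonical ring: [(34/11,12) (7,12) (7,16) (50/11,16)]

Clipped polygon: [(34/11,12) (7,12) (7,16) (50/11,16)]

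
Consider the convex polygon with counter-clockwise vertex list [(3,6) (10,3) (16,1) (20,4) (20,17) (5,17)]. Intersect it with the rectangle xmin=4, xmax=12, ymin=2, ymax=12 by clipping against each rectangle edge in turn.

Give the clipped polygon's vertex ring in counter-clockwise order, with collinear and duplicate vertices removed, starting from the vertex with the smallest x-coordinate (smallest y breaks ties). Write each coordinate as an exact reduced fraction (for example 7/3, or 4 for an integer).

Clipped polygon: [(4,39/7) (10,3) (12,7/3) (12,12) (45/11,12) (4,23/2)]

1. After x ≥ 4: [(4,23/2) (4,39/7) (10,3) (16,1) (20,4) (20,17) (5,17)]
2. After x ≤ 12: [(4,23/2) (4,39/7) (10,3) (12,7/3) (12,17) (5,17)]
3. After y ≥ 2: [(4,23/2) (4,39/7) (10,3) (12,7/3) (12,17) (5,17)]
4. After y ≤ 12: [(45/11,12) (4,23/2) (4,39/7) (10,3) (12,7/3) (12,12)]
5. Canonical ring: [(4,39/7) (10,3) (12,7/3) (12,12) (45/11,12) (4,23/2)]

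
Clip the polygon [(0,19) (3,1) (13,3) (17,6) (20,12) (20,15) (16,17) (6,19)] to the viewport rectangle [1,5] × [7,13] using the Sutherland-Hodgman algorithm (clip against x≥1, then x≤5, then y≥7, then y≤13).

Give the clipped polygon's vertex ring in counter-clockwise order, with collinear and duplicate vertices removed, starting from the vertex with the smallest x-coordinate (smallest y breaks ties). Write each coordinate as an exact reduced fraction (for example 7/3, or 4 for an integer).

Clipped polygon: [(1,13) (2,7) (5,7) (5,13)]

1. After x ≥ 1: [(1,19) (1,13) (3,1) (13,3) (17,6) (20,12) (20,15) (16,17) (6,19)]
2. After x ≤ 5: [(5,19) (1,19) (1,13) (3,1) (5,7/5)]
3. After y ≥ 7: [(5,7) (5,19) (1,19) (1,13) (2,7)]
4. After y ≤ 13: [(5,7) (5,13) (1,13) (1,13) (2,7)]
5. Canonical ring: [(1,13) (2,7) (5,7) (5,13)]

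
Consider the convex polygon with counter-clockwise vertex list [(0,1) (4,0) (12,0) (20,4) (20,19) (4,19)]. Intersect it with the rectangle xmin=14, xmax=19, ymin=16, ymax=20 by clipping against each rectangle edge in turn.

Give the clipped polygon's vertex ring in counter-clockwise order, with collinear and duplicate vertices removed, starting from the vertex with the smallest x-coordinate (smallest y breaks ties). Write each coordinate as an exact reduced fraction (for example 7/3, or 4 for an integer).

1. After x ≥ 14: [(14,1) (20,4) (20,19) (14,19)]
2. After x ≤ 19: [(14,1) (19,7/2) (19,19) (14,19)]
3. After y ≥ 16: [(14,16) (19,16) (19,19) (14,19)]
4. After y ≤ 20: [(14,16) (19,16) (19,19) (14,19)]
5. Canonical ring: [(14,16) (19,16) (19,19) (14,19)]

Clipped polygon: [(14,16) (19,16) (19,19) (14,19)]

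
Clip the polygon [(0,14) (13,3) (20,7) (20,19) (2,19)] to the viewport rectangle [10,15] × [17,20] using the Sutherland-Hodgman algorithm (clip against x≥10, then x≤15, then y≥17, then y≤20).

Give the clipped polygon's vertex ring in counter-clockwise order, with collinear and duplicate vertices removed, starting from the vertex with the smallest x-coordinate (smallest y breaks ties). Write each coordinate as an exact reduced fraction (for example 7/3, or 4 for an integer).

Clipped polygon: [(10,17) (15,17) (15,19) (10,19)]

1. After x ≥ 10: [(10,72/13) (13,3) (20,7) (20,19) (10,19)]
2. After x ≤ 15: [(10,72/13) (13,3) (15,29/7) (15,19) (10,19)]
3. After y ≥ 17: [(10,17) (15,17) (15,19) (10,19)]
4. After y ≤ 20: [(10,17) (15,17) (15,19) (10,19)]
5. Canonical ring: [(10,17) (15,17) (15,19) (10,19)]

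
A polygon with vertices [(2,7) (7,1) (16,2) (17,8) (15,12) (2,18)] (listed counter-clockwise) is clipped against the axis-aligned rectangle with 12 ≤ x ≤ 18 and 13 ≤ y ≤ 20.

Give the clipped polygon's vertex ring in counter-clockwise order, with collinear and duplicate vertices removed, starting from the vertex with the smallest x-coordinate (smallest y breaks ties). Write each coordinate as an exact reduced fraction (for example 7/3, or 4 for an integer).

1. After x ≥ 12: [(12,14/9) (16,2) (17,8) (15,12) (12,174/13)]
2. After x ≤ 18: [(12,14/9) (16,2) (17,8) (15,12) (12,174/13)]
3. After y ≥ 13: [(12,13) (77/6,13) (12,174/13)]
4. After y ≤ 20: [(12,13) (77/6,13) (12,174/13)]
5. Canonical ring: [(12,13) (77/6,13) (12,174/13)]

Clipped polygon: [(12,13) (77/6,13) (12,174/13)]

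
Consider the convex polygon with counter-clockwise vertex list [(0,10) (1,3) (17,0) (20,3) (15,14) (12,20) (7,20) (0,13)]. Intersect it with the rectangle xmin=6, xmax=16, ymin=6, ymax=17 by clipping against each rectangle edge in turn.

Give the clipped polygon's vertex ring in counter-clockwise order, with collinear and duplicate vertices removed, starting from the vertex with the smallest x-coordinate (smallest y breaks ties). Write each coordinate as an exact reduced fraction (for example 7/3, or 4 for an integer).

1. After x ≥ 6: [(6,33/16) (17,0) (20,3) (15,14) (12,20) (7,20) (6,19)]
2. After x ≤ 16: [(6,33/16) (16,3/16) (16,59/5) (15,14) (12,20) (7,20) (6,19)]
3. After y ≥ 6: [(6,6) (16,6) (16,59/5) (15,14) (12,20) (7,20) (6,19)]
4. After y ≤ 17: [(6,17) (6,6) (16,6) (16,59/5) (15,14) (27/2,17)]
5. Canonical ring: [(6,6) (16,6) (16,59/5) (15,14) (27/2,17) (6,17)]

Clipped polygon: [(6,6) (16,6) (16,59/5) (15,14) (27/2,17) (6,17)]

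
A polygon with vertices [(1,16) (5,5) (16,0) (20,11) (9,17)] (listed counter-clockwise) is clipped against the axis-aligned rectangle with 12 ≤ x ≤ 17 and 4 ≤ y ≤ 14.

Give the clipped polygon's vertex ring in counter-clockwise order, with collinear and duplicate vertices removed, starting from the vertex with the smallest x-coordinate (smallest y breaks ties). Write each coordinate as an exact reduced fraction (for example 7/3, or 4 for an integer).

Clipped polygon: [(12,4) (17,4) (17,139/11) (29/2,14) (12,14)]

1. After x ≥ 12: [(12,20/11) (16,0) (20,11) (12,169/11)]
2. After x ≤ 17: [(12,20/11) (16,0) (17,11/4) (17,139/11) (12,169/11)]
3. After y ≥ 4: [(12,4) (17,4) (17,139/11) (12,169/11)]
4. After y ≤ 14: [(12,14) (12,4) (17,4) (17,139/11) (29/2,14)]
5. Canonical ring: [(12,4) (17,4) (17,139/11) (29/2,14) (12,14)]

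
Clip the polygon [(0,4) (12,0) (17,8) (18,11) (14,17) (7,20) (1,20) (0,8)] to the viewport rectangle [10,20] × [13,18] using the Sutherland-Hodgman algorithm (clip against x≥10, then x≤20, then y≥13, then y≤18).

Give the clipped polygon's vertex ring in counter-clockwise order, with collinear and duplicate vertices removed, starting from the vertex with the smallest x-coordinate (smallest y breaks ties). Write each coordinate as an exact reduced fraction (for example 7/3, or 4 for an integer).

Clipped polygon: [(10,13) (50/3,13) (14,17) (35/3,18) (10,18)]

1. After x ≥ 10: [(10,2/3) (12,0) (17,8) (18,11) (14,17) (10,131/7)]
2. After x ≤ 20: [(10,2/3) (12,0) (17,8) (18,11) (14,17) (10,131/7)]
3. After y ≥ 13: [(10,13) (50/3,13) (14,17) (10,131/7)]
4. After y ≤ 18: [(10,18) (10,13) (50/3,13) (14,17) (35/3,18)]
5. Canonical ring: [(10,13) (50/3,13) (14,17) (35/3,18) (10,18)]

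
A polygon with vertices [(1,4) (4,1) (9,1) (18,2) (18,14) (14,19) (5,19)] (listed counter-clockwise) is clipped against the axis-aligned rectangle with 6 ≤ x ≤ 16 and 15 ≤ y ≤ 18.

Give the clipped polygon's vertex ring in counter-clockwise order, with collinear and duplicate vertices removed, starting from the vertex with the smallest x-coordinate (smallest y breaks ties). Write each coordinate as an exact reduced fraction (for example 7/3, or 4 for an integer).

1. After x ≥ 6: [(6,1) (9,1) (18,2) (18,14) (14,19) (6,19)]
2. After x ≤ 16: [(6,1) (9,1) (16,16/9) (16,33/2) (14,19) (6,19)]
3. After y ≥ 15: [(6,15) (16,15) (16,33/2) (14,19) (6,19)]
4. After y ≤ 18: [(6,18) (6,15) (16,15) (16,33/2) (74/5,18)]
5. Canonical ring: [(6,15) (16,15) (16,33/2) (74/5,18) (6,18)]

Clipped polygon: [(6,15) (16,15) (16,33/2) (74/5,18) (6,18)]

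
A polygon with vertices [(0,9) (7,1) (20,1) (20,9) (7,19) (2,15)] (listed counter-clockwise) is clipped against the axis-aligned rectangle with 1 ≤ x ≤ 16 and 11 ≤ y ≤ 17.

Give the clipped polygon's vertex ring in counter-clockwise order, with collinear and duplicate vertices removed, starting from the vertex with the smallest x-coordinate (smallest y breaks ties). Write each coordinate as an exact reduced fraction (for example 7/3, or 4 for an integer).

1. After x ≥ 1: [(1,12) (1,55/7) (7,1) (20,1) (20,9) (7,19) (2,15)]
2. After x ≤ 16: [(1,12) (1,55/7) (7,1) (16,1) (16,157/13) (7,19) (2,15)]
3. After y ≥ 11: [(1,12) (1,11) (16,11) (16,157/13) (7,19) (2,15)]
4. After y ≤ 17: [(1,12) (1,11) (16,11) (16,157/13) (48/5,17) (9/2,17) (2,15)]
5. Canonical ring: [(1,11) (16,11) (16,157/13) (48/5,17) (9/2,17) (2,15) (1,12)]

Clipped polygon: [(1,11) (16,11) (16,157/13) (48/5,17) (9/2,17) (2,15) (1,12)]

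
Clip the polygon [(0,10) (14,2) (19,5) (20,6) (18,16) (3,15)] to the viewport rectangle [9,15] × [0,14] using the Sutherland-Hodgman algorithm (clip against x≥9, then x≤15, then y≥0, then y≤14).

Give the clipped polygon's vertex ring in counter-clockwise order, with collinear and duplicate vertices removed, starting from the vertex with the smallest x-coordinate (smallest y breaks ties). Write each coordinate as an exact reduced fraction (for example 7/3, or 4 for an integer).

1. After x ≥ 9: [(9,34/7) (14,2) (19,5) (20,6) (18,16) (9,77/5)]
2. After x ≤ 15: [(9,34/7) (14,2) (15,13/5) (15,79/5) (9,77/5)]
3. After y ≥ 0: [(9,34/7) (14,2) (15,13/5) (15,79/5) (9,77/5)]
4. After y ≤ 14: [(9,14) (9,34/7) (14,2) (15,13/5) (15,14)]
5. Canonical ring: [(9,34/7) (14,2) (15,13/5) (15,14) (9,14)]

Clipped polygon: [(9,34/7) (14,2) (15,13/5) (15,14) (9,14)]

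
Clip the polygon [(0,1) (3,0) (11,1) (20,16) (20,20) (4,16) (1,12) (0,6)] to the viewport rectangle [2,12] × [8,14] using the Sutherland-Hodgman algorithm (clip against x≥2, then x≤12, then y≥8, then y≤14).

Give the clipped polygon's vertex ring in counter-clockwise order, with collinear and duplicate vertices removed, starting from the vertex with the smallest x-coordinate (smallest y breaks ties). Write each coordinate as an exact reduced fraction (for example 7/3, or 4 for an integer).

1. After x ≥ 2: [(2,1/3) (3,0) (11,1) (20,16) (20,20) (4,16) (2,40/3)]
2. After x ≤ 12: [(2,1/3) (3,0) (11,1) (12,8/3) (12,18) (4,16) (2,40/3)]
3. After y ≥ 8: [(2,8) (12,8) (12,18) (4,16) (2,40/3)]
4. After y ≤ 14: [(2,8) (12,8) (12,14) (5/2,14) (2,40/3)]
5. Canonical ring: [(2,8) (12,8) (12,14) (5/2,14) (2,40/3)]

Clipped polygon: [(2,8) (12,8) (12,14) (5/2,14) (2,40/3)]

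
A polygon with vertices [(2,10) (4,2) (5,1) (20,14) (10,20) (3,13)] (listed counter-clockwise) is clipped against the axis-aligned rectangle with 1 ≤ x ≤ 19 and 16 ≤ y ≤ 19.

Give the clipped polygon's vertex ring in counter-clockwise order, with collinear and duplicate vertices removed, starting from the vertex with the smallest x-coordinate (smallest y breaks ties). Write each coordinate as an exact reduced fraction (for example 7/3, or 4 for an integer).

1. After x ≥ 1: [(2,10) (4,2) (5,1) (20,14) (10,20) (3,13)]
2. After x ≤ 19: [(2,10) (4,2) (5,1) (19,197/15) (19,73/5) (10,20) (3,13)]
3. After y ≥ 16: [(50/3,16) (10,20) (6,16)]
4. After y ≤ 19: [(50/3,16) (35/3,19) (9,19) (6,16)]
5. Canonical ring: [(6,16) (50/3,16) (35/3,19) (9,19)]

Clipped polygon: [(6,16) (50/3,16) (35/3,19) (9,19)]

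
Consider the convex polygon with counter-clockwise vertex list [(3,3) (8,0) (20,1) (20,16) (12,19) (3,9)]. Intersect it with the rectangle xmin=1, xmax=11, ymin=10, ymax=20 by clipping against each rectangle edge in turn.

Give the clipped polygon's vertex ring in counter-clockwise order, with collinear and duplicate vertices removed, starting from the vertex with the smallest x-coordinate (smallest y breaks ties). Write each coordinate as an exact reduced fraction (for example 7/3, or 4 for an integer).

1. After x ≥ 1: [(3,3) (8,0) (20,1) (20,16) (12,19) (3,9)]
2. After x ≤ 11: [(3,3) (8,0) (11,1/4) (11,161/9) (3,9)]
3. After y ≥ 10: [(11,10) (11,161/9) (39/10,10)]
4. After y ≤ 20: [(11,10) (11,161/9) (39/10,10)]
5. Canonical ring: [(39/10,10) (11,10) (11,161/9)]

Clipped polygon: [(39/10,10) (11,10) (11,161/9)]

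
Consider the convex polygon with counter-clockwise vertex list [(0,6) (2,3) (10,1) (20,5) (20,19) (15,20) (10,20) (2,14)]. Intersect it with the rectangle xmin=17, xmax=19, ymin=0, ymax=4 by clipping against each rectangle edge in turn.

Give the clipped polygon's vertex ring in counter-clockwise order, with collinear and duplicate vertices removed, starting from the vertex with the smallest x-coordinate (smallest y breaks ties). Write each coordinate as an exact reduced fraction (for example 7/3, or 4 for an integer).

1. After x ≥ 17: [(17,19/5) (20,5) (20,19) (17,98/5)]
2. After x ≤ 19: [(17,19/5) (19,23/5) (19,96/5) (17,98/5)]
3. After y ≥ 0: [(17,19/5) (19,23/5) (19,96/5) (17,98/5)]
4. After y ≤ 4: [(17,4) (17,19/5) (35/2,4)]
5. Canonical ring: [(17,19/5) (35/2,4) (17,4)]

Clipped polygon: [(17,19/5) (35/2,4) (17,4)]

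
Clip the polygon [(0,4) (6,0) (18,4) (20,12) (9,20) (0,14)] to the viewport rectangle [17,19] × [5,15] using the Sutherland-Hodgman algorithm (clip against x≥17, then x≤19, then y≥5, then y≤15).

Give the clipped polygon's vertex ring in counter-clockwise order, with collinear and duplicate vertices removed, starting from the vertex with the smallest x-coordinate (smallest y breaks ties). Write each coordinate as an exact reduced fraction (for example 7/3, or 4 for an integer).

1. After x ≥ 17: [(17,11/3) (18,4) (20,12) (17,156/11)]
2. After x ≤ 19: [(17,11/3) (18,4) (19,8) (19,140/11) (17,156/11)]
3. After y ≥ 5: [(17,5) (73/4,5) (19,8) (19,140/11) (17,156/11)]
4. After y ≤ 15: [(17,5) (73/4,5) (19,8) (19,140/11) (17,156/11)]
5. Canonical ring: [(17,5) (73/4,5) (19,8) (19,140/11) (17,156/11)]

Clipped polygon: [(17,5) (73/4,5) (19,8) (19,140/11) (17,156/11)]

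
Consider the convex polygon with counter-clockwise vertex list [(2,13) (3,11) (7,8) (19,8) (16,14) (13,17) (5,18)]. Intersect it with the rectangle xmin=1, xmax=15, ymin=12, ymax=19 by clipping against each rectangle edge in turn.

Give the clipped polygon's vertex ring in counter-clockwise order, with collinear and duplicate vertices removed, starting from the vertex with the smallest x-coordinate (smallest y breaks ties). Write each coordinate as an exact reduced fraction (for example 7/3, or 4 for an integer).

Clipped polygon: [(2,13) (5/2,12) (15,12) (15,15) (13,17) (5,18)]

1. After x ≥ 1: [(2,13) (3,11) (7,8) (19,8) (16,14) (13,17) (5,18)]
2. After x ≤ 15: [(2,13) (3,11) (7,8) (15,8) (15,15) (13,17) (5,18)]
3. After y ≥ 12: [(2,13) (5/2,12) (15,12) (15,15) (13,17) (5,18)]
4. After y ≤ 19: [(2,13) (5/2,12) (15,12) (15,15) (13,17) (5,18)]
5. Canonical ring: [(2,13) (5/2,12) (15,12) (15,15) (13,17) (5,18)]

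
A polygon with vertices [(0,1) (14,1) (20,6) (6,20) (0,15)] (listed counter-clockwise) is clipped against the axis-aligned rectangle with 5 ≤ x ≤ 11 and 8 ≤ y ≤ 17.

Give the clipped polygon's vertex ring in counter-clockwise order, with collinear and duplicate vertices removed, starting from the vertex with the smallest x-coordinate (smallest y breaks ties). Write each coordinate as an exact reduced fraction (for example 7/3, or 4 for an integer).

Clipped polygon: [(5,8) (11,8) (11,15) (9,17) (5,17)]

1. After x ≥ 5: [(5,1) (14,1) (20,6) (6,20) (5,115/6)]
2. After x ≤ 11: [(5,1) (11,1) (11,15) (6,20) (5,115/6)]
3. After y ≥ 8: [(5,8) (11,8) (11,15) (6,20) (5,115/6)]
4. After y ≤ 17: [(5,17) (5,8) (11,8) (11,15) (9,17)]
5. Canonical ring: [(5,8) (11,8) (11,15) (9,17) (5,17)]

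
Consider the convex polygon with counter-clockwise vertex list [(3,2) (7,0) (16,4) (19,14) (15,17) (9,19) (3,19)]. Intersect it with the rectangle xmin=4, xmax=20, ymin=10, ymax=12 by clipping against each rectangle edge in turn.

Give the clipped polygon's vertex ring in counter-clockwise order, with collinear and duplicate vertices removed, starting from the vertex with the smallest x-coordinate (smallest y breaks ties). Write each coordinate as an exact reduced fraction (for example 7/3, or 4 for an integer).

1. After x ≥ 4: [(4,3/2) (7,0) (16,4) (19,14) (15,17) (9,19) (4,19)]
2. After x ≤ 20: [(4,3/2) (7,0) (16,4) (19,14) (15,17) (9,19) (4,19)]
3. After y ≥ 10: [(4,10) (89/5,10) (19,14) (15,17) (9,19) (4,19)]
4. After y ≤ 12: [(4,12) (4,10) (89/5,10) (92/5,12)]
5. Canonical ring: [(4,10) (89/5,10) (92/5,12) (4,12)]

Clipped polygon: [(4,10) (89/5,10) (92/5,12) (4,12)]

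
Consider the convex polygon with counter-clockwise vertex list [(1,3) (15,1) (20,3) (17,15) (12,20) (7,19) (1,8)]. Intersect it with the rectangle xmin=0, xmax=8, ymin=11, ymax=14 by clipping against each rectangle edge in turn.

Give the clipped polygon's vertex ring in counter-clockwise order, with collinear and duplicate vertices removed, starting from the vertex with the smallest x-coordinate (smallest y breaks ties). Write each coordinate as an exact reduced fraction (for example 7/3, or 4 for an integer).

1. After x ≥ 0: [(1,3) (15,1) (20,3) (17,15) (12,20) (7,19) (1,8)]
2. After x ≤ 8: [(1,3) (8,2) (8,96/5) (7,19) (1,8)]
3. After y ≥ 11: [(8,11) (8,96/5) (7,19) (29/11,11)]
4. After y ≤ 14: [(8,11) (8,14) (47/11,14) (29/11,11)]
5. Canonical ring: [(29/11,11) (8,11) (8,14) (47/11,14)]

Clipped polygon: [(29/11,11) (8,11) (8,14) (47/11,14)]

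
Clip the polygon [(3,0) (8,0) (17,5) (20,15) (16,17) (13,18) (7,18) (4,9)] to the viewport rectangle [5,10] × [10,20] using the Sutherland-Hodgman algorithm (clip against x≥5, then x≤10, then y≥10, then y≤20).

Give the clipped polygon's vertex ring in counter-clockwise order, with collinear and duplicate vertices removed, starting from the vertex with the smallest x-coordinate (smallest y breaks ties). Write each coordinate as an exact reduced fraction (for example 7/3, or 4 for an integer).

Clipped polygon: [(5,10) (10,10) (10,18) (7,18) (5,12)]

1. After x ≥ 5: [(5,0) (8,0) (17,5) (20,15) (16,17) (13,18) (7,18) (5,12)]
2. After x ≤ 10: [(5,0) (8,0) (10,10/9) (10,18) (7,18) (5,12)]
3. After y ≥ 10: [(5,10) (10,10) (10,18) (7,18) (5,12)]
4. After y ≤ 20: [(5,10) (10,10) (10,18) (7,18) (5,12)]
5. Canonical ring: [(5,10) (10,10) (10,18) (7,18) (5,12)]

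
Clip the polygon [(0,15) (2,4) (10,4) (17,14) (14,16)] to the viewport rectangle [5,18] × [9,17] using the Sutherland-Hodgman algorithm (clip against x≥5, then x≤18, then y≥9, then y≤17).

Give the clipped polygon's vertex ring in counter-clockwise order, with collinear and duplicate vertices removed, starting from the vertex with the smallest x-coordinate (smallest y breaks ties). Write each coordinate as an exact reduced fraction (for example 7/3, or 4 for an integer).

Clipped polygon: [(5,9) (27/2,9) (17,14) (14,16) (5,215/14)]

1. After x ≥ 5: [(5,215/14) (5,4) (10,4) (17,14) (14,16)]
2. After x ≤ 18: [(5,215/14) (5,4) (10,4) (17,14) (14,16)]
3. After y ≥ 9: [(5,215/14) (5,9) (27/2,9) (17,14) (14,16)]
4. After y ≤ 17: [(5,215/14) (5,9) (27/2,9) (17,14) (14,16)]
5. Canonical ring: [(5,9) (27/2,9) (17,14) (14,16) (5,215/14)]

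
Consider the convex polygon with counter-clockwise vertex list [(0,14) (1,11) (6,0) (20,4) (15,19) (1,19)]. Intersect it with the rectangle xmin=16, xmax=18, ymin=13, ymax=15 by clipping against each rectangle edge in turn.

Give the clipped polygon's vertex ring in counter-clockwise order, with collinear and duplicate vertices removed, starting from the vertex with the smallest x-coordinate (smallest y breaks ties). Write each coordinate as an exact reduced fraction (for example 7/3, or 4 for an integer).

Clipped polygon: [(16,13) (17,13) (49/3,15) (16,15)]

1. After x ≥ 16: [(16,20/7) (20,4) (16,16)]
2. After x ≤ 18: [(16,20/7) (18,24/7) (18,10) (16,16)]
3. After y ≥ 13: [(16,13) (17,13) (16,16)]
4. After y ≤ 15: [(16,15) (16,13) (17,13) (49/3,15)]
5. Canonical ring: [(16,13) (17,13) (49/3,15) (16,15)]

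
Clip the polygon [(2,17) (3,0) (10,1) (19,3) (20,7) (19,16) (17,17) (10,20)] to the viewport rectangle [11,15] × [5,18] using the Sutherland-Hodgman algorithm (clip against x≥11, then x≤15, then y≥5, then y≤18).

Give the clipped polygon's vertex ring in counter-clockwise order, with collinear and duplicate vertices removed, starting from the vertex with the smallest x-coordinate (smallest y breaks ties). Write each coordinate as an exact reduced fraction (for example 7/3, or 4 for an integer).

1. After x ≥ 11: [(11,11/9) (19,3) (20,7) (19,16) (17,17) (11,137/7)]
2. After x ≤ 15: [(11,11/9) (15,19/9) (15,125/7) (11,137/7)]
3. After y ≥ 5: [(11,5) (15,5) (15,125/7) (11,137/7)]
4. After y ≤ 18: [(11,18) (11,5) (15,5) (15,125/7) (44/3,18)]
5. Canonical ring: [(11,5) (15,5) (15,125/7) (44/3,18) (11,18)]

Clipped polygon: [(11,5) (15,5) (15,125/7) (44/3,18) (11,18)]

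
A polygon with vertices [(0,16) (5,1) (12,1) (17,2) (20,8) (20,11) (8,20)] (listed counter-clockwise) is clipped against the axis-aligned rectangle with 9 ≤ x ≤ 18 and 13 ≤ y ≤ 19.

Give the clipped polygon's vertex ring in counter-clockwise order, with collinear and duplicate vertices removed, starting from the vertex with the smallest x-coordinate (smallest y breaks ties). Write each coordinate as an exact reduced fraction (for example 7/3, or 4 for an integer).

1. After x ≥ 9: [(9,1) (12,1) (17,2) (20,8) (20,11) (9,77/4)]
2. After x ≤ 18: [(9,1) (12,1) (17,2) (18,4) (18,25/2) (9,77/4)]
3. After y ≥ 13: [(9,13) (52/3,13) (9,77/4)]
4. After y ≤ 19: [(9,19) (9,13) (52/3,13) (28/3,19)]
5. Canonical ring: [(9,13) (52/3,13) (28/3,19) (9,19)]

Clipped polygon: [(9,13) (52/3,13) (28/3,19) (9,19)]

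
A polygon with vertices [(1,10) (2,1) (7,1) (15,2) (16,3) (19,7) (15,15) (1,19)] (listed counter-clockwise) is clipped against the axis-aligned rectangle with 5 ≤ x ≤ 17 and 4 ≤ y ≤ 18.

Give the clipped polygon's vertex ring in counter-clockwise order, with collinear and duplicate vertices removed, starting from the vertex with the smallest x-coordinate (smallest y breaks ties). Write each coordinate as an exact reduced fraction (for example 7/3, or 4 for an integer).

1. After x ≥ 5: [(5,1) (7,1) (15,2) (16,3) (19,7) (15,15) (5,125/7)]
2. After x ≤ 17: [(5,1) (7,1) (15,2) (16,3) (17,13/3) (17,11) (15,15) (5,125/7)]
3. After y ≥ 4: [(5,4) (67/4,4) (17,13/3) (17,11) (15,15) (5,125/7)]
4. After y ≤ 18: [(5,4) (67/4,4) (17,13/3) (17,11) (15,15) (5,125/7)]
5. Canonical ring: [(5,4) (67/4,4) (17,13/3) (17,11) (15,15) (5,125/7)]

Clipped polygon: [(5,4) (67/4,4) (17,13/3) (17,11) (15,15) (5,125/7)]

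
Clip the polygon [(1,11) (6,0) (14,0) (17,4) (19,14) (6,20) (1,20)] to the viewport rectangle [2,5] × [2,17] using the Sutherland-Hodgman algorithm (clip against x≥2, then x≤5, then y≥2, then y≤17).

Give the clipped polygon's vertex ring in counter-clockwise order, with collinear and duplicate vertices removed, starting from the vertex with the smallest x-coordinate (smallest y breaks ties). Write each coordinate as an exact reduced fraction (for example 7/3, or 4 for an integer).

1. After x ≥ 2: [(2,44/5) (6,0) (14,0) (17,4) (19,14) (6,20) (2,20)]
2. After x ≤ 5: [(2,44/5) (5,11/5) (5,20) (2,20)]
3. After y ≥ 2: [(2,44/5) (5,11/5) (5,20) (2,20)]
4. After y ≤ 17: [(2,17) (2,44/5) (5,11/5) (5,17)]
5. Canonical ring: [(2,44/5) (5,11/5) (5,17) (2,17)]

Clipped polygon: [(2,44/5) (5,11/5) (5,17) (2,17)]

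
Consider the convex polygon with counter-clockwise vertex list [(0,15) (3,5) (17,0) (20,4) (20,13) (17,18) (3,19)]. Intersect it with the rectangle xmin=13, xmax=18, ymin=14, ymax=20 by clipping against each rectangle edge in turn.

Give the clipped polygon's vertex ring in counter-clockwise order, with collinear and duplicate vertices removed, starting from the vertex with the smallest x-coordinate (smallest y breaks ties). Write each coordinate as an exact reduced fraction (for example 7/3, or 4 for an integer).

Clipped polygon: [(13,14) (18,14) (18,49/3) (17,18) (13,128/7)]

1. After x ≥ 13: [(13,10/7) (17,0) (20,4) (20,13) (17,18) (13,128/7)]
2. After x ≤ 18: [(13,10/7) (17,0) (18,4/3) (18,49/3) (17,18) (13,128/7)]
3. After y ≥ 14: [(13,14) (18,14) (18,49/3) (17,18) (13,128/7)]
4. After y ≤ 20: [(13,14) (18,14) (18,49/3) (17,18) (13,128/7)]
5. Canonical ring: [(13,14) (18,14) (18,49/3) (17,18) (13,128/7)]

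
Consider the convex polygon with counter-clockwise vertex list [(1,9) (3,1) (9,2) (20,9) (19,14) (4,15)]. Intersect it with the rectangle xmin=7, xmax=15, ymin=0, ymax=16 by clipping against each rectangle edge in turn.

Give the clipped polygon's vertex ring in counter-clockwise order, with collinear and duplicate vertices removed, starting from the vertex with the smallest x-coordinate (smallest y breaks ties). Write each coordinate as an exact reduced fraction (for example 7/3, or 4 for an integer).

Clipped polygon: [(7,5/3) (9,2) (15,64/11) (15,214/15) (7,74/5)]

1. After x ≥ 7: [(7,5/3) (9,2) (20,9) (19,14) (7,74/5)]
2. After x ≤ 15: [(7,5/3) (9,2) (15,64/11) (15,214/15) (7,74/5)]
3. After y ≥ 0: [(7,5/3) (9,2) (15,64/11) (15,214/15) (7,74/5)]
4. After y ≤ 16: [(7,5/3) (9,2) (15,64/11) (15,214/15) (7,74/5)]
5. Canonical ring: [(7,5/3) (9,2) (15,64/11) (15,214/15) (7,74/5)]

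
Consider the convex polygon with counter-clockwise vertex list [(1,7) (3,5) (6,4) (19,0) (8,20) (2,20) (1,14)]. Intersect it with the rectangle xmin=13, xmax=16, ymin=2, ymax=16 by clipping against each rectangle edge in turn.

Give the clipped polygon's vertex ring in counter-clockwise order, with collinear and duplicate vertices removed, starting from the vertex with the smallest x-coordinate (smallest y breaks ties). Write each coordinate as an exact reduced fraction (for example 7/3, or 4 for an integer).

Clipped polygon: [(13,2) (16,2) (16,60/11) (13,120/11)]

1. After x ≥ 13: [(13,24/13) (19,0) (13,120/11)]
2. After x ≤ 16: [(13,24/13) (16,12/13) (16,60/11) (13,120/11)]
3. After y ≥ 2: [(13,2) (16,2) (16,60/11) (13,120/11)]
4. After y ≤ 16: [(13,2) (16,2) (16,60/11) (13,120/11)]
5. Canonical ring: [(13,2) (16,2) (16,60/11) (13,120/11)]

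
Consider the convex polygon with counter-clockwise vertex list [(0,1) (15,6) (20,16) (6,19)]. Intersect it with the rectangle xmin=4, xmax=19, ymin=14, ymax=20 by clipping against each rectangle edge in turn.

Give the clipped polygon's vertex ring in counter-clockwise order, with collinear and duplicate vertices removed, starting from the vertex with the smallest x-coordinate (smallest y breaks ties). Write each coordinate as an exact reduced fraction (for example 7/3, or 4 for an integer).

1. After x ≥ 4: [(4,13) (4,7/3) (15,6) (20,16) (6,19)]
2. After x ≤ 19: [(4,13) (4,7/3) (15,6) (19,14) (19,227/14) (6,19)]
3. After y ≥ 14: [(13/3,14) (19,14) (19,14) (19,227/14) (6,19)]
4. After y ≤ 20: [(13/3,14) (19,14) (19,14) (19,227/14) (6,19)]
5. Canonical ring: [(13/3,14) (19,14) (19,227/14) (6,19)]

Clipped polygon: [(13/3,14) (19,14) (19,227/14) (6,19)]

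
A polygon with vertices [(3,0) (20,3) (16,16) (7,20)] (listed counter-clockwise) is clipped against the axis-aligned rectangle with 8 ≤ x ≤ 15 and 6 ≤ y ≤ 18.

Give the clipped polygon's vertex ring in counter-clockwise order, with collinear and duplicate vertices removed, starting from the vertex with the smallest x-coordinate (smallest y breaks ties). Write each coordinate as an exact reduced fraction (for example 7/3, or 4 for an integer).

1. After x ≥ 8: [(8,15/17) (20,3) (16,16) (8,176/9)]
2. After x ≤ 15: [(8,15/17) (15,36/17) (15,148/9) (8,176/9)]
3. After y ≥ 6: [(8,6) (15,6) (15,148/9) (8,176/9)]
4. After y ≤ 18: [(8,18) (8,6) (15,6) (15,148/9) (23/2,18)]
5. Canonical ring: [(8,6) (15,6) (15,148/9) (23/2,18) (8,18)]

Clipped polygon: [(8,6) (15,6) (15,148/9) (23/2,18) (8,18)]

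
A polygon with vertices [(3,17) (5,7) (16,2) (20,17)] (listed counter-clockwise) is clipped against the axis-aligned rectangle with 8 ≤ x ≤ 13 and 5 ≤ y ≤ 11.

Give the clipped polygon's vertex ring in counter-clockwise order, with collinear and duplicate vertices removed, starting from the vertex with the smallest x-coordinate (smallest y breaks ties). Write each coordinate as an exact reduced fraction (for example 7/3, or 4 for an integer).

1. After x ≥ 8: [(8,17) (8,62/11) (16,2) (20,17)]
2. After x ≤ 13: [(13,17) (8,17) (8,62/11) (13,37/11)]
3. After y ≥ 5: [(13,5) (13,17) (8,17) (8,62/11) (47/5,5)]
4. After y ≤ 11: [(13,5) (13,11) (8,11) (8,62/11) (47/5,5)]
5. Canonical ring: [(8,62/11) (47/5,5) (13,5) (13,11) (8,11)]

Clipped polygon: [(8,62/11) (47/5,5) (13,5) (13,11) (8,11)]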